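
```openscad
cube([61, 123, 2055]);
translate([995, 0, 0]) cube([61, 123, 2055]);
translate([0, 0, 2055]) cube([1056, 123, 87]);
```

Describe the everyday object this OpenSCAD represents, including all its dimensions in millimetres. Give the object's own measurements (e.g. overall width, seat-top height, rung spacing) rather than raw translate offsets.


A door frame. The clear opening is 934 mm wide and 2055 mm high. Two 61 mm wide jambs, 123 mm deep, stand either side of the opening from the floor to the top of the opening. A 87 mm thick head sits across the top of both jambs, spanning the full outside width of the frame.


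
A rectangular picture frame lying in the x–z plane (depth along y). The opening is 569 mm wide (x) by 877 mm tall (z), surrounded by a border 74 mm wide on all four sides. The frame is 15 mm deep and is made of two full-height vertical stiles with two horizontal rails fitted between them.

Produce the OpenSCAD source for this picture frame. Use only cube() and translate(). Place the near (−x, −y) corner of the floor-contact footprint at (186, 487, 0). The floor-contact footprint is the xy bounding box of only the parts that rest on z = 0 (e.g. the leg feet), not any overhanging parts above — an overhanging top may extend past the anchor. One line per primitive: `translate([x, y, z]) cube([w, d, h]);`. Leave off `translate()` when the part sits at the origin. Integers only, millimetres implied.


translate([186, 487, 0]) cube([74, 15, 1025]);
translate([829, 487, 0]) cube([74, 15, 1025]);
translate([260, 487, 0]) cube([569, 15, 74]);
translate([260, 487, 951]) cube([569, 15, 74]);


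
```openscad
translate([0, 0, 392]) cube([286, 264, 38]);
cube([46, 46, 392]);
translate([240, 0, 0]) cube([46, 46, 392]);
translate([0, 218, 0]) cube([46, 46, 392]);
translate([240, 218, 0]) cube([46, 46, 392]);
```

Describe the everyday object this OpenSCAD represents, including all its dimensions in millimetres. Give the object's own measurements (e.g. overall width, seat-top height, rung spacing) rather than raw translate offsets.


A four-legged stool. The seat is a 286×264×38 mm slab whose top surface is at z = 430 mm; four square legs, each 46×46 mm in cross-section, run from the floor (z = 0) to the underside of the seat, each flush with a corner of the seat.


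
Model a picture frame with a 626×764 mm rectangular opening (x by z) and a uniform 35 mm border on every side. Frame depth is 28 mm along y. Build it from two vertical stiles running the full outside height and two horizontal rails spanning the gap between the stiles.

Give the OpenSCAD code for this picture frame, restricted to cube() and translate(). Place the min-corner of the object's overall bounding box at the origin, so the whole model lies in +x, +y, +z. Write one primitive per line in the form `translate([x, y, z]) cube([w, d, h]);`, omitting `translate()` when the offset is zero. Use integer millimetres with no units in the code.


cube([35, 28, 834]);
translate([661, 0, 0]) cube([35, 28, 834]);
translate([35, 0, 0]) cube([626, 28, 35]);
translate([35, 0, 799]) cube([626, 28, 35]);


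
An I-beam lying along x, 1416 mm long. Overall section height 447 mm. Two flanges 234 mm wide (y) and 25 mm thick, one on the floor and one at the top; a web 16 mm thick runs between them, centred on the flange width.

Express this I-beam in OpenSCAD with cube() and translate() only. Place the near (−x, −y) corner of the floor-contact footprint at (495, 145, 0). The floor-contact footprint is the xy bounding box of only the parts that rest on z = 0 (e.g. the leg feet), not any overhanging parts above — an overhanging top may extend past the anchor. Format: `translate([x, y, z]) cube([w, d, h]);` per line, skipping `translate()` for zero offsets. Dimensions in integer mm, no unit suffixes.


translate([495, 145, 0]) cube([1416, 234, 25]);
translate([495, 254, 25]) cube([1416, 16, 397]);
translate([495, 145, 422]) cube([1416, 234, 25]);


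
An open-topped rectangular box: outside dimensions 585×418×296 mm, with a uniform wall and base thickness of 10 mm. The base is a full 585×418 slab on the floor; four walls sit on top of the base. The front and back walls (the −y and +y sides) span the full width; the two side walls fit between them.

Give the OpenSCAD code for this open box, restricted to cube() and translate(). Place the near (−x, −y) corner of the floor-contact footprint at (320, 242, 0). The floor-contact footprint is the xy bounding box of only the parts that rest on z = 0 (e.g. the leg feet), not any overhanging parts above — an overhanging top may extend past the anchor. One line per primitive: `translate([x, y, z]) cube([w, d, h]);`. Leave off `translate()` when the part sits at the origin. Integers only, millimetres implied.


translate([320, 242, 0]) cube([585, 418, 10]);
translate([320, 242, 10]) cube([585, 10, 286]);
translate([320, 650, 10]) cube([585, 10, 286]);
translate([320, 252, 10]) cube([10, 398, 286]);
translate([895, 252, 10]) cube([10, 398, 286]);


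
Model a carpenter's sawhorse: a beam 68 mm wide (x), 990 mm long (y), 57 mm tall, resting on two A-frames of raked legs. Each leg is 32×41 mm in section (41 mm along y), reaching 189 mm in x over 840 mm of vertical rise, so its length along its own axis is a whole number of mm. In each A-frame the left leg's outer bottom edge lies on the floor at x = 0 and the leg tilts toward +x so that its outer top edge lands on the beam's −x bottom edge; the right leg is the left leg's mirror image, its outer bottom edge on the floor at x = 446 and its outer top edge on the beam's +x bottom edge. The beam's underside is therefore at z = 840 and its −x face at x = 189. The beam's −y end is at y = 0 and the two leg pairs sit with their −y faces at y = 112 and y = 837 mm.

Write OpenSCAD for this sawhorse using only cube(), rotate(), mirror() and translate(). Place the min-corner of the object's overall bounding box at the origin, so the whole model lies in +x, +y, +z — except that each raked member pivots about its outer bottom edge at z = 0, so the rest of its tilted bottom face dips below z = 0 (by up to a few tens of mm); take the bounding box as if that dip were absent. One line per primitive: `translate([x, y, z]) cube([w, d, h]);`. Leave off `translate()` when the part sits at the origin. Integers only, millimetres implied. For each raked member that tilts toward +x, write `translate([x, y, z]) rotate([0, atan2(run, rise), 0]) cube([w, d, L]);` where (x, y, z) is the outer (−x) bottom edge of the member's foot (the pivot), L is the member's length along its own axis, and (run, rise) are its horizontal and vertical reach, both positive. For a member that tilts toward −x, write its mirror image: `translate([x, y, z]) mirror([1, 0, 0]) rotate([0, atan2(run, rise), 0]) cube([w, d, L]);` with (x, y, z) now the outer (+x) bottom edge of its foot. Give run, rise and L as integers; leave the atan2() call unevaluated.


translate([189, 0, 840]) cube([68, 990, 57]);
translate([0, 112, 0]) rotate([0, atan2(189, 840), 0]) cube([32, 41, 861]);
translate([446, 112, 0]) mirror([1, 0, 0]) rotate([0, atan2(189, 840), 0]) cube([32, 41, 861]);
translate([0, 837, 0]) rotate([0, atan2(189, 840), 0]) cube([32, 41, 861]);
translate([446, 837, 0]) mirror([1, 0, 0]) rotate([0, atan2(189, 840), 0]) cube([32, 41, 861]);


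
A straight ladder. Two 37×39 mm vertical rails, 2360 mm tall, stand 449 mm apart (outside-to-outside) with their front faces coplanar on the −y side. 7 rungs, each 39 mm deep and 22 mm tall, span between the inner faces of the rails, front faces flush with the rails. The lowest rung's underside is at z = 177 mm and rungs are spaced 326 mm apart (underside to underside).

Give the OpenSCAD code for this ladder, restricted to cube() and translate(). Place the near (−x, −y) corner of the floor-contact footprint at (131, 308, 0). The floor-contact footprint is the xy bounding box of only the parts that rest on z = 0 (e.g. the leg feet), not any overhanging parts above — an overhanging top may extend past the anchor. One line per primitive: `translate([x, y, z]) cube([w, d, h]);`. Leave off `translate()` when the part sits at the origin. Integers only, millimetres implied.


translate([131, 308, 0]) cube([37, 39, 2360]);
translate([543, 308, 0]) cube([37, 39, 2360]);
translate([168, 308, 177]) cube([375, 39, 22]);
translate([168, 308, 503]) cube([375, 39, 22]);
translate([168, 308, 829]) cube([375, 39, 22]);
translate([168, 308, 1155]) cube([375, 39, 22]);
translate([168, 308, 1481]) cube([375, 39, 22]);
translate([168, 308, 1807]) cube([375, 39, 22]);
translate([168, 308, 2133]) cube([375, 39, 22]);


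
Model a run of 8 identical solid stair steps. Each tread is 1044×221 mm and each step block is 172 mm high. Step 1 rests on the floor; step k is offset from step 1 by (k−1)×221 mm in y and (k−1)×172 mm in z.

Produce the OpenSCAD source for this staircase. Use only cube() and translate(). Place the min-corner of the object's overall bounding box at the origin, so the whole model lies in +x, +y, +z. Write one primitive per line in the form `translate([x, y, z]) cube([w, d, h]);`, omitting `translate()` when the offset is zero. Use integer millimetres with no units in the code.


cube([1044, 221, 172]);
translate([0, 221, 172]) cube([1044, 221, 172]);
translate([0, 442, 344]) cube([1044, 221, 172]);
translate([0, 663, 516]) cube([1044, 221, 172]);
translate([0, 884, 688]) cube([1044, 221, 172]);
translate([0, 1105, 860]) cube([1044, 221, 172]);
translate([0, 1326, 1032]) cube([1044, 221, 172]);
translate([0, 1547, 1204]) cube([1044, 221, 172]);


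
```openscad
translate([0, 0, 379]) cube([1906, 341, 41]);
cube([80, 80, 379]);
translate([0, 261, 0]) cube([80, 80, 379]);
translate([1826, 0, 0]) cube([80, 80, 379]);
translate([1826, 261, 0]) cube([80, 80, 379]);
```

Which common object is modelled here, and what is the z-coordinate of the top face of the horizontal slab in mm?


A bench. The seat-top height is 420 mm.

A long slab on four corner posts — a bench. The slab sits at z = 379 with thickness 41, so the top is 379 + 41 = 420 mm.


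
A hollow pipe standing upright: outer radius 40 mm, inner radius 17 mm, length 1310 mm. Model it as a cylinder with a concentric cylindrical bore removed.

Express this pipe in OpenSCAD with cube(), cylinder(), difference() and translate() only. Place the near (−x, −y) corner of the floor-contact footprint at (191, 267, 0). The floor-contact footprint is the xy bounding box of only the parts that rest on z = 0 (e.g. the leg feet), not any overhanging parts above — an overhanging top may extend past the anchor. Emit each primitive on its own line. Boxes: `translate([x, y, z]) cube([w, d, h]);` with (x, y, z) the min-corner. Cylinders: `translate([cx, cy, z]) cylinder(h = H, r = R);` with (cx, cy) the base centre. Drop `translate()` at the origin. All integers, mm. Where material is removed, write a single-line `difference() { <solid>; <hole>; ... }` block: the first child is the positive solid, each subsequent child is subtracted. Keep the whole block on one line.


difference() { translate([231, 307, 0]) cylinder(h = 1310, r = 40); translate([231, 307, 0]) cylinder(h = 1310, r = 17); }


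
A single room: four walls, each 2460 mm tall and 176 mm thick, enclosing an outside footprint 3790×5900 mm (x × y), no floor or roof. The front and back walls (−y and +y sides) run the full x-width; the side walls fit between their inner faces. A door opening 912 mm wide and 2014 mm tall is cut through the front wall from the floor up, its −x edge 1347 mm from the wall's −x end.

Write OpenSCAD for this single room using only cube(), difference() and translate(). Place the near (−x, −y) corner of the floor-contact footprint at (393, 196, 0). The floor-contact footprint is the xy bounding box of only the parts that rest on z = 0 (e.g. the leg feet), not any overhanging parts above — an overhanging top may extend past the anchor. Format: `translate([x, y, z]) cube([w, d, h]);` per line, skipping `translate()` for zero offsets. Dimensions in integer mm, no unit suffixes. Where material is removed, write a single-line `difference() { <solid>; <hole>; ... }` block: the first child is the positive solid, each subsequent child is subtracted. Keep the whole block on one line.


difference() { translate([393, 196, 0]) cube([3790, 176, 2460]); translate([1740, 196, 0]) cube([912, 176, 2014]); }
translate([393, 5920, 0]) cube([3790, 176, 2460]);
translate([393, 372, 0]) cube([176, 5548, 2460]);
translate([4007, 372, 0]) cube([176, 5548, 2460]);


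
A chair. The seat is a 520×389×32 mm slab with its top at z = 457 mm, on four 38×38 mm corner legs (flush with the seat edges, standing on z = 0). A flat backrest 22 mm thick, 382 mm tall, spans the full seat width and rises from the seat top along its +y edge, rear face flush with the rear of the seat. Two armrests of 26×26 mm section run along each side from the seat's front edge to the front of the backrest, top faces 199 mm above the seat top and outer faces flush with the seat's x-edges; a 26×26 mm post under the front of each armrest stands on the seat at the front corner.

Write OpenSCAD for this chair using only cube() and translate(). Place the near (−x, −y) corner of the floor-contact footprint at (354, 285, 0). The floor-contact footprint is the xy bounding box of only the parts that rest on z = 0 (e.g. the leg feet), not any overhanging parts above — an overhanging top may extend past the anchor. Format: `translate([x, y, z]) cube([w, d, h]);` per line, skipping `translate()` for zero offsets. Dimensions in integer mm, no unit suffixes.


translate([354, 285, 425]) cube([520, 389, 32]);
translate([354, 285, 0]) cube([38, 38, 425]);
translate([836, 285, 0]) cube([38, 38, 425]);
translate([354, 636, 0]) cube([38, 38, 425]);
translate([836, 636, 0]) cube([38, 38, 425]);
translate([354, 652, 457]) cube([520, 22, 382]);
translate([354, 285, 630]) cube([26, 367, 26]);
translate([848, 285, 630]) cube([26, 367, 26]);
translate([354, 285, 457]) cube([26, 26, 173]);
translate([848, 285, 457]) cube([26, 26, 173]);


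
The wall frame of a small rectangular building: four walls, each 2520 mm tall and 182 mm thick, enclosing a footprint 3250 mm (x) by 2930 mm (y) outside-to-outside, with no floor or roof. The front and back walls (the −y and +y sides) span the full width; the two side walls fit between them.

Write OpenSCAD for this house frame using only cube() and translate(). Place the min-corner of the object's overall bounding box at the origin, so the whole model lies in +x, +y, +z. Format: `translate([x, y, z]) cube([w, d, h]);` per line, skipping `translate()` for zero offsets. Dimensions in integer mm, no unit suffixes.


cube([3250, 182, 2520]);
translate([0, 2748, 0]) cube([3250, 182, 2520]);
translate([0, 182, 0]) cube([182, 2566, 2520]);
translate([3068, 182, 0]) cube([182, 2566, 2520]);


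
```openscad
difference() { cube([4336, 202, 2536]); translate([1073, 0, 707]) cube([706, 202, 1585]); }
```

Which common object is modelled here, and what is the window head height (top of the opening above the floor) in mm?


A wall with a window opening. The window head height is 2292 mm.

A wall with a rectangular opening subtracted — a window. Sill at z = 707, opening 1585 mm tall, so the head is at 707 + 1585 = 2292 mm.


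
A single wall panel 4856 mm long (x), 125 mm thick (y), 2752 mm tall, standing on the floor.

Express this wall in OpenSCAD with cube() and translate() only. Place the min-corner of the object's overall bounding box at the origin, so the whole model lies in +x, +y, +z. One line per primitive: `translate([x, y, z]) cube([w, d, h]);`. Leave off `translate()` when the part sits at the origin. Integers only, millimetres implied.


cube([4856, 125, 2752]);


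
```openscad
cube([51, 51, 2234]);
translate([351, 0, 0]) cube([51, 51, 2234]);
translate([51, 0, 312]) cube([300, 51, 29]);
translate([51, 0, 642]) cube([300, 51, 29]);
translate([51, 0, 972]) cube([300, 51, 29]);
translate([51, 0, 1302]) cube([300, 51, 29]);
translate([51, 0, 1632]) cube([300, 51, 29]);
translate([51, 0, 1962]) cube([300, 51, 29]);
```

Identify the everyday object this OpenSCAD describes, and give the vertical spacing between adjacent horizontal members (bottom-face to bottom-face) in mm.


A ladder. The rung spacing is 330 mm.

Two tall 51×51 posts with 6 short bars between them — a ladder. Adjacent rungs sit at z = 312 and z = 642, so the spacing is 642 − 312 = 330 mm.


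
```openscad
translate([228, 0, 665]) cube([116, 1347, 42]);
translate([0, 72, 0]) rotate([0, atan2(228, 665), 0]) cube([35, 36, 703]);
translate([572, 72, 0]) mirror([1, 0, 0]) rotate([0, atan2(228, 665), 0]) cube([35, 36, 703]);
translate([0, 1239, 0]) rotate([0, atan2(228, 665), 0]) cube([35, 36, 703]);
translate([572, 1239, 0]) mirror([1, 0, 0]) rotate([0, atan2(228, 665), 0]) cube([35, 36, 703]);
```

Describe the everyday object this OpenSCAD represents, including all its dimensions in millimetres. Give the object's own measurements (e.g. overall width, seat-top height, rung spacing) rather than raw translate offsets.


A sawhorse. A 116×1347×42 mm beam (x, y, z) sits on two A-frame leg pairs. Each pair is two raked legs of 35×36 mm section (36 mm along y) splaying symmetrically in x. Each leg rises 665 mm vertically over 228 mm of horizontal reach and is 703 mm long along its own axis. Every leg's outer bottom edge rests on the floor and its outer top edge meets a bottom edge of the beam — the left legs (tilting toward +x) meet the beam's −x bottom edge, the right legs (their mirror images, tilting toward −x) meet its +x bottom edge — so the leg tops tuck under the beam, the beam's underside is 665 mm above the floor, and the feet are 572 mm apart outside-to-outside with the beam centred between them. The two leg pairs are set in 72 mm from either end of the beam.


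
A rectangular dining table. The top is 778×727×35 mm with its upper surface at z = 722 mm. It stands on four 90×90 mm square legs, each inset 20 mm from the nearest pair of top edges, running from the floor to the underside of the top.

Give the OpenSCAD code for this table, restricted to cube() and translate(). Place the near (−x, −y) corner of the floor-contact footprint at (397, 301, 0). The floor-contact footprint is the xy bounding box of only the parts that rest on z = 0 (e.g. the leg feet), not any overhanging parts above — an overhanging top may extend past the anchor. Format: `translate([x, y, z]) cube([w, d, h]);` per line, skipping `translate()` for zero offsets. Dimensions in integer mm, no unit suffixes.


// leg_h = 722 - 35 = 687
translate([377, 281, 687]) cube([778, 727, 35]);
translate([397, 301, 0]) cube([90, 90, 687]);
translate([1045, 301, 0]) cube([90, 90, 687]);
translate([397, 898, 0]) cube([90, 90, 687]);
translate([1045, 898, 0]) cube([90, 90, 687]);


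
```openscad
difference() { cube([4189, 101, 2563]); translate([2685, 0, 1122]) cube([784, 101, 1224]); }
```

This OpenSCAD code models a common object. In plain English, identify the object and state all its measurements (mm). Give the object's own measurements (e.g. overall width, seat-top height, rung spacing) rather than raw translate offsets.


A wall 4189 mm long (x), 101 mm thick (y), 2563 mm tall, with a rectangular window opening cut through it. The opening is 784 mm wide and 1224 mm tall; its sill is at z = 1122 mm and its near (−x) edge is 2685 mm from the wall's −x end. The opening passes through the full wall thickness.


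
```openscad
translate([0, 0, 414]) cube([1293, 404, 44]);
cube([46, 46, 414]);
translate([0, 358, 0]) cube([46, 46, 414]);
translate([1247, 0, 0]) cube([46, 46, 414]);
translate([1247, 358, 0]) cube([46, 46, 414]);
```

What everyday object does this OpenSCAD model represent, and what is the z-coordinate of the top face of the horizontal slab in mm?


A bench. The seat-top height is 458 mm.

A long slab on four corner posts — a bench. The slab sits at z = 414 with thickness 44, so the top is 414 + 44 = 458 mm.


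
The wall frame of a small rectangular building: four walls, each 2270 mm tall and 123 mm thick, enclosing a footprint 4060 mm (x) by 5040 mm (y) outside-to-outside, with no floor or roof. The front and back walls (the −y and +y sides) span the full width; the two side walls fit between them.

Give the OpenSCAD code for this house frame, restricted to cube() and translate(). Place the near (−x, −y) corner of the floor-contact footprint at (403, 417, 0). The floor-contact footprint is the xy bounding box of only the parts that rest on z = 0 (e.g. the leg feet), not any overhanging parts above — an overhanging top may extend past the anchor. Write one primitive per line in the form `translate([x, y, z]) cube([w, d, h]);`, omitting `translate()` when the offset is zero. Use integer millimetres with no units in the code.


translate([403, 417, 0]) cube([4060, 123, 2270]);
translate([403, 5334, 0]) cube([4060, 123, 2270]);
translate([403, 540, 0]) cube([123, 4794, 2270]);
translate([4340, 540, 0]) cube([123, 4794, 2270]);


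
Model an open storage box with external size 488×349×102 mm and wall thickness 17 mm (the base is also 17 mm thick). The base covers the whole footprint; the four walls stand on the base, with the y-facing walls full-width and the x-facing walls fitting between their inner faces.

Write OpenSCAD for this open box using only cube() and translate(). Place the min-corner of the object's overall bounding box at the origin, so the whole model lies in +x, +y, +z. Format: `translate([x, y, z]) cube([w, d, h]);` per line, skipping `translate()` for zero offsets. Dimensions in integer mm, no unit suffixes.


cube([488, 349, 17]);
translate([0, 0, 17]) cube([488, 17, 85]);
translate([0, 332, 17]) cube([488, 17, 85]);
translate([0, 17, 17]) cube([17, 315, 85]);
translate([471, 17, 17]) cube([17, 315, 85]);


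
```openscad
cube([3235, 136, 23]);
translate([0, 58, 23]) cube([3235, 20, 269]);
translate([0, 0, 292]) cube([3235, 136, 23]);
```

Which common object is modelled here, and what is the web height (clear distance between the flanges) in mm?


An I-beam. The web height is 269 mm.

Two wide flanges with a thin centred web — an I-beam. Overall 315 mm minus two 23 mm flanges gives a web of 315 − 2·23 = 269 mm.


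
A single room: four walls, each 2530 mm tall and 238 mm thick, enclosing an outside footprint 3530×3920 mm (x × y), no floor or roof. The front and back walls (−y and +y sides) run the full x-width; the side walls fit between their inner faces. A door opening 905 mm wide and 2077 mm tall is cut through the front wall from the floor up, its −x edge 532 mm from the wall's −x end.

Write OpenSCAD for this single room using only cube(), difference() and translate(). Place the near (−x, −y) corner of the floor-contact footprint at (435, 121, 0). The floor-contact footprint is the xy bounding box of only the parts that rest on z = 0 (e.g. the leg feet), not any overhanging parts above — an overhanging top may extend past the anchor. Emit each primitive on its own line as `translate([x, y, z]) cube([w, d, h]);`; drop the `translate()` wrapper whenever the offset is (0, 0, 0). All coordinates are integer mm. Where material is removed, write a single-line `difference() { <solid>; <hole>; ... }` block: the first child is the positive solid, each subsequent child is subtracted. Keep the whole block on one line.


difference() { translate([435, 121, 0]) cube([3530, 238, 2530]); translate([967, 121, 0]) cube([905, 238, 2077]); }
translate([435, 3803, 0]) cube([3530, 238, 2530]);
translate([435, 359, 0]) cube([238, 3444, 2530]);
translate([3727, 359, 0]) cube([238, 3444, 2530]);


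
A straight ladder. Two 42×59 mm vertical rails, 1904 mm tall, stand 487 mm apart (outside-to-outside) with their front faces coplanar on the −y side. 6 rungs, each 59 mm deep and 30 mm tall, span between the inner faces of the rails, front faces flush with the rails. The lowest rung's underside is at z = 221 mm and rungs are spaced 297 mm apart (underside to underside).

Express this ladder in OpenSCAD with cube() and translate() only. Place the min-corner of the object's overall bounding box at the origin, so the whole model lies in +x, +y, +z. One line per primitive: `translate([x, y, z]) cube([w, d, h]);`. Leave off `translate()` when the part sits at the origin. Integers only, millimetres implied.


// rung span = 487 - 2*42 = 403
// rung[k] z = 221 + k*297
cube([42, 59, 1904]);
translate([445, 0, 0]) cube([42, 59, 1904]);
translate([42, 0, 221]) cube([403, 59, 30]);
translate([42, 0, 518]) cube([403, 59, 30]);
translate([42, 0, 815]) cube([403, 59, 30]);
translate([42, 0, 1112]) cube([403, 59, 30]);
translate([42, 0, 1409]) cube([403, 59, 30]);
translate([42, 0, 1706]) cube([403, 59, 30]);


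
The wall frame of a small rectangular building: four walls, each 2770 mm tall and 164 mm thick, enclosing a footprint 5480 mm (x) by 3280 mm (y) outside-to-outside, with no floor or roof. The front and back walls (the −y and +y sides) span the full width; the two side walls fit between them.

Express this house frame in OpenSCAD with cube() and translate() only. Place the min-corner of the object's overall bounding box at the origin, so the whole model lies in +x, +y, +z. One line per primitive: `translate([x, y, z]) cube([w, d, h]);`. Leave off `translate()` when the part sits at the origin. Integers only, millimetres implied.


cube([5480, 164, 2770]);
translate([0, 3116, 0]) cube([5480, 164, 2770]);
translate([0, 164, 0]) cube([164, 2952, 2770]);
translate([5316, 164, 0]) cube([164, 2952, 2770]);


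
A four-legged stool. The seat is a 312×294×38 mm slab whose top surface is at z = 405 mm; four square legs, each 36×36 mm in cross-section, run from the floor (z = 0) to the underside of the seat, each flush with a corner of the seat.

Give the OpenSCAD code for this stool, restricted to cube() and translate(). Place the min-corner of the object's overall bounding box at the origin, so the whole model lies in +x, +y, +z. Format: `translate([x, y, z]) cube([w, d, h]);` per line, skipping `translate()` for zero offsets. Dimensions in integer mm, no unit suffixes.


translate([0, 0, 367]) cube([312, 294, 38]);
cube([36, 36, 367]);
translate([276, 0, 0]) cube([36, 36, 367]);
translate([0, 258, 0]) cube([36, 36, 367]);
translate([276, 258, 0]) cube([36, 36, 367]);


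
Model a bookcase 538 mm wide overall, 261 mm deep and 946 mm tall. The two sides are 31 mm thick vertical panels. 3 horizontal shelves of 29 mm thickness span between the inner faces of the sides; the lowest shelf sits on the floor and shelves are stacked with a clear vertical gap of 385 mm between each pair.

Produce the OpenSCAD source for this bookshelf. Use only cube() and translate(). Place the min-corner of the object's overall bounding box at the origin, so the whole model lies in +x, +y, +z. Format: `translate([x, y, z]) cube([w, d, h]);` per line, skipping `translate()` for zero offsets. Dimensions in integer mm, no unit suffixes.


cube([31, 261, 946]);
translate([507, 0, 0]) cube([31, 261, 946]);
translate([31, 0, 0]) cube([476, 261, 29]);
translate([31, 0, 414]) cube([476, 261, 29]);
translate([31, 0, 828]) cube([476, 261, 29]);


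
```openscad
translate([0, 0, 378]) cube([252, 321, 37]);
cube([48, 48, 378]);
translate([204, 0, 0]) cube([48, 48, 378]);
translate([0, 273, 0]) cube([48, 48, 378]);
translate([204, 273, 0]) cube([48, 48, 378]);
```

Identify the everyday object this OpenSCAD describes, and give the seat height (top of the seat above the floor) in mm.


A stool. The seat height is 415 mm.

A 252×321×37 slab at z = 378 on four corner posts — a stool. The seat top is 378 + 37 = 415 mm.


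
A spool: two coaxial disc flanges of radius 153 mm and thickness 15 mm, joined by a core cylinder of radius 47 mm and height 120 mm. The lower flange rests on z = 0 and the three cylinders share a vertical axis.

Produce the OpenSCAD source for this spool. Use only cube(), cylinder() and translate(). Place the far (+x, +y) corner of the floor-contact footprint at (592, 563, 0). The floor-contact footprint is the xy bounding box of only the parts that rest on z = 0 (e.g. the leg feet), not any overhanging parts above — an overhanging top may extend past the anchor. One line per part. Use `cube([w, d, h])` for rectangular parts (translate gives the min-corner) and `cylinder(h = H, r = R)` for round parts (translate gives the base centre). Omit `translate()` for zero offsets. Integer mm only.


translate([439, 410, 0]) cylinder(h = 15, r = 153);
translate([439, 410, 15]) cylinder(h = 120, r = 47);
translate([439, 410, 135]) cylinder(h = 15, r = 153);


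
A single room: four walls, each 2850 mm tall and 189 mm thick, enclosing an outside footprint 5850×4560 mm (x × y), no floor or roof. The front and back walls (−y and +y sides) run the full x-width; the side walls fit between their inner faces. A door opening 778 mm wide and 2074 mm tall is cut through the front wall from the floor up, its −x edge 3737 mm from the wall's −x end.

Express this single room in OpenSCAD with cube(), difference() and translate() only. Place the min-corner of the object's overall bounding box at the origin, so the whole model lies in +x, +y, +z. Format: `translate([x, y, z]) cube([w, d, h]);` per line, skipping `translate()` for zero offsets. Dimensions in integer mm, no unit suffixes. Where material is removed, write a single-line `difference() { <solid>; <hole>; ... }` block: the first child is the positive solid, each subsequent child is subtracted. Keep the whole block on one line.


difference() { cube([5850, 189, 2850]); translate([3737, 0, 0]) cube([778, 189, 2074]); }
translate([0, 4371, 0]) cube([5850, 189, 2850]);
translate([0, 189, 0]) cube([189, 4182, 2850]);
translate([5661, 189, 0]) cube([189, 4182, 2850]);


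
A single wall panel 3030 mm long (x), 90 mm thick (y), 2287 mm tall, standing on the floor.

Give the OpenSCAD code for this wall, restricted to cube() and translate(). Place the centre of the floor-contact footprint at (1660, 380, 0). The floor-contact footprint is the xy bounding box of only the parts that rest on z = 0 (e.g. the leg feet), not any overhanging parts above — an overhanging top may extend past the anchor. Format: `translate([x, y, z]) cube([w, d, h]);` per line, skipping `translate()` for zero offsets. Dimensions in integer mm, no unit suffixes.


translate([145, 335, 0]) cube([3030, 90, 2287]);


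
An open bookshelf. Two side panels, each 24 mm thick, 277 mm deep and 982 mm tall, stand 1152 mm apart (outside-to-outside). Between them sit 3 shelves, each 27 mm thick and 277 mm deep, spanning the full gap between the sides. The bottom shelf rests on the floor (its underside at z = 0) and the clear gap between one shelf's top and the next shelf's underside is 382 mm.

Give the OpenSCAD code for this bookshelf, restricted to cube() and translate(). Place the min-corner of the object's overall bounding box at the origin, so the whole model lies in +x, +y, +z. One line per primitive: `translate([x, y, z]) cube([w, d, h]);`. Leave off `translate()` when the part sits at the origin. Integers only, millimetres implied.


cube([24, 277, 982]);
translate([1128, 0, 0]) cube([24, 277, 982]);
translate([24, 0, 0]) cube([1104, 277, 27]);
translate([24, 0, 409]) cube([1104, 277, 27]);
translate([24, 0, 818]) cube([1104, 277, 27]);


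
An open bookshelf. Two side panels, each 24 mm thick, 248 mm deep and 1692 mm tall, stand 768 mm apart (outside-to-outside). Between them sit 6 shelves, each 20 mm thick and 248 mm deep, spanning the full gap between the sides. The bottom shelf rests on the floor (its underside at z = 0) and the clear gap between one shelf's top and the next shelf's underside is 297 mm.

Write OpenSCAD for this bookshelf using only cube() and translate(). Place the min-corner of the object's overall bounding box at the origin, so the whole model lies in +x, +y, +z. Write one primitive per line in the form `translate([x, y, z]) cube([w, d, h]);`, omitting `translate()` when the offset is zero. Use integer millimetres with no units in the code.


cube([24, 248, 1692]);
translate([744, 0, 0]) cube([24, 248, 1692]);
translate([24, 0, 0]) cube([720, 248, 20]);
translate([24, 0, 317]) cube([720, 248, 20]);
translate([24, 0, 634]) cube([720, 248, 20]);
translate([24, 0, 951]) cube([720, 248, 20]);
translate([24, 0, 1268]) cube([720, 248, 20]);
translate([24, 0, 1585]) cube([720, 248, 20]);


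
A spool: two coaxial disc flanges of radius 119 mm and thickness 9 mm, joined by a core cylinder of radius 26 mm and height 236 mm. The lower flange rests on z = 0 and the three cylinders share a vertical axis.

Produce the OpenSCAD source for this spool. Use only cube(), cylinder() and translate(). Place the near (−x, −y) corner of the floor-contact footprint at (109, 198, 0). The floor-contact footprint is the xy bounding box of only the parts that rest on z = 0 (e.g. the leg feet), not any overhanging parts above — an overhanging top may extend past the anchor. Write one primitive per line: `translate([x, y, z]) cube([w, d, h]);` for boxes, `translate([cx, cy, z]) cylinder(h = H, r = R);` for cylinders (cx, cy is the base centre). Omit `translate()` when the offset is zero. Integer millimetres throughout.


translate([228, 317, 0]) cylinder(h = 9, r = 119);
translate([228, 317, 9]) cylinder(h = 236, r = 26);
translate([228, 317, 245]) cylinder(h = 9, r = 119);


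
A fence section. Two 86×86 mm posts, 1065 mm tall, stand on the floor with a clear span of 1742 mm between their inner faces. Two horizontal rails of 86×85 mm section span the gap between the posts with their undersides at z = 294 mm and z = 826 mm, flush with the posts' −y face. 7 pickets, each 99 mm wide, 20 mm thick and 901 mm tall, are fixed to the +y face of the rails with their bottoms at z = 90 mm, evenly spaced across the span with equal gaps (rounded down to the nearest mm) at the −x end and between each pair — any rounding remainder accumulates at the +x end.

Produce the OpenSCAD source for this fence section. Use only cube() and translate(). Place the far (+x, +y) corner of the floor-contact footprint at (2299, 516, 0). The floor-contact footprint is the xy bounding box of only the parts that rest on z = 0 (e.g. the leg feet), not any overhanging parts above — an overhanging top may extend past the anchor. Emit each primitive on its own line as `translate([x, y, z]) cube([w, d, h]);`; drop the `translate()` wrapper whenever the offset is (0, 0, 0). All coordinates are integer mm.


translate([385, 430, 0]) cube([86, 86, 1065]);
translate([2213, 430, 0]) cube([86, 86, 1065]);
translate([471, 430, 294]) cube([1742, 86, 85]);
translate([471, 430, 826]) cube([1742, 86, 85]);
translate([602, 516, 90]) cube([99, 20, 901]);
translate([832, 516, 90]) cube([99, 20, 901]);
translate([1062, 516, 90]) cube([99, 20, 901]);
translate([1292, 516, 90]) cube([99, 20, 901]);
translate([1522, 516, 90]) cube([99, 20, 901]);
translate([1752, 516, 90]) cube([99, 20, 901]);
translate([1982, 516, 90]) cube([99, 20, 901]);


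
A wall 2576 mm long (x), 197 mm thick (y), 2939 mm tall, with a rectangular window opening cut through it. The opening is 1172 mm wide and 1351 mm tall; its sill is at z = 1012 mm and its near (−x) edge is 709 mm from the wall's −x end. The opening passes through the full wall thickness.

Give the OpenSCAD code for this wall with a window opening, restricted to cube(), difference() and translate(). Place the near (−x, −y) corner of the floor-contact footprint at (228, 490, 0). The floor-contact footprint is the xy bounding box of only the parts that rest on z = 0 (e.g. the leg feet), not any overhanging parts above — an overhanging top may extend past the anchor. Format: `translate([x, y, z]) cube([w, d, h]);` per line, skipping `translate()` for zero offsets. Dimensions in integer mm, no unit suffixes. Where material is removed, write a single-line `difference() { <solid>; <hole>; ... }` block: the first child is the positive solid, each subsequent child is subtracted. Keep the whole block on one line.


difference() { translate([228, 490, 0]) cube([2576, 197, 2939]); translate([937, 490, 1012]) cube([1172, 197, 1351]); }


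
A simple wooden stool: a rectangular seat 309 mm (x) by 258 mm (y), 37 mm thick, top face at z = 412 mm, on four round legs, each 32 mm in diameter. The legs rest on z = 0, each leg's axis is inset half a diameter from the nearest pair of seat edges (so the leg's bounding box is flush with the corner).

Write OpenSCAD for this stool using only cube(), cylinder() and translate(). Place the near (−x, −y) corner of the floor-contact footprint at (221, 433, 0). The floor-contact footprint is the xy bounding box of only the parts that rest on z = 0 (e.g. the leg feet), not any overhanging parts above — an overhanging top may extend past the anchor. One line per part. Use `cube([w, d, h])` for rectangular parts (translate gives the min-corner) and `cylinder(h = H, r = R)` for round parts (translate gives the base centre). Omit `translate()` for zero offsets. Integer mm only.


// leg_h = 412 - 37 = 375
translate([221, 433, 375]) cube([309, 258, 37]);
translate([237, 449, 0]) cylinder(h = 375, r = 16);
translate([514, 449, 0]) cylinder(h = 375, r = 16);
translate([237, 675, 0]) cylinder(h = 375, r = 16);
translate([514, 675, 0]) cylinder(h = 375, r = 16);


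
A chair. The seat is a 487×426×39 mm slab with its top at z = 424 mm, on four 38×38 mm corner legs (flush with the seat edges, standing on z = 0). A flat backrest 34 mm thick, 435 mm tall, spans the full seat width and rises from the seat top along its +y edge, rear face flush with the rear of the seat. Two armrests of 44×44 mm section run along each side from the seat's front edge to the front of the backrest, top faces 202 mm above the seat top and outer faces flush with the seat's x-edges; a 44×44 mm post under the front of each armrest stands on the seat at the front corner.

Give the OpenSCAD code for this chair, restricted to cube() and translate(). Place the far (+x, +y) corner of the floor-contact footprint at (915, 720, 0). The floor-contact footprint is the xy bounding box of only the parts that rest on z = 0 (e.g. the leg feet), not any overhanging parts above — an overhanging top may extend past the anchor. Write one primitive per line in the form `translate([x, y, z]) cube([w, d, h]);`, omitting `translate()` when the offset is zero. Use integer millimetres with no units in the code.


translate([428, 294, 385]) cube([487, 426, 39]);
translate([428, 294, 0]) cube([38, 38, 385]);
translate([877, 294, 0]) cube([38, 38, 385]);
translate([428, 682, 0]) cube([38, 38, 385]);
translate([877, 682, 0]) cube([38, 38, 385]);
translate([428, 686, 424]) cube([487, 34, 435]);
translate([428, 294, 582]) cube([44, 392, 44]);
translate([871, 294, 582]) cube([44, 392, 44]);
translate([428, 294, 424]) cube([44, 44, 158]);
translate([871, 294, 424]) cube([44, 44, 158]);


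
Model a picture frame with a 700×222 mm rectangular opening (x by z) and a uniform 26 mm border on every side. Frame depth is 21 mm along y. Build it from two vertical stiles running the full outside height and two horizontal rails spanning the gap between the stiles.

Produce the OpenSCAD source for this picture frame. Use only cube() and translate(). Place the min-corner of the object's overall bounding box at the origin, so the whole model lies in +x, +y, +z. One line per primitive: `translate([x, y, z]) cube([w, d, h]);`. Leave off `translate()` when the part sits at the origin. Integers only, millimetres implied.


cube([26, 21, 274]);
translate([726, 0, 0]) cube([26, 21, 274]);
translate([26, 0, 0]) cube([700, 21, 26]);
translate([26, 0, 248]) cube([700, 21, 26]);


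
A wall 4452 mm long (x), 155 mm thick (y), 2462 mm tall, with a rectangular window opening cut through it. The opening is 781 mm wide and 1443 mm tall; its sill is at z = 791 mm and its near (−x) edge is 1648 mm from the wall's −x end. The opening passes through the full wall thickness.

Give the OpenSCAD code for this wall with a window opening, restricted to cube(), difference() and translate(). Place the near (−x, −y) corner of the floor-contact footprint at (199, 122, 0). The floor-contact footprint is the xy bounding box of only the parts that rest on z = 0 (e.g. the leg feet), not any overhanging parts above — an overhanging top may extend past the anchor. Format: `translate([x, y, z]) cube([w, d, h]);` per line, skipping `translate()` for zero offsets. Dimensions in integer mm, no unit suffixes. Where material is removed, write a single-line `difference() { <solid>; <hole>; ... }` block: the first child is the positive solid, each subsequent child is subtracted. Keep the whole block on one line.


difference() { translate([199, 122, 0]) cube([4452, 155, 2462]); translate([1847, 122, 791]) cube([781, 155, 1443]); }
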